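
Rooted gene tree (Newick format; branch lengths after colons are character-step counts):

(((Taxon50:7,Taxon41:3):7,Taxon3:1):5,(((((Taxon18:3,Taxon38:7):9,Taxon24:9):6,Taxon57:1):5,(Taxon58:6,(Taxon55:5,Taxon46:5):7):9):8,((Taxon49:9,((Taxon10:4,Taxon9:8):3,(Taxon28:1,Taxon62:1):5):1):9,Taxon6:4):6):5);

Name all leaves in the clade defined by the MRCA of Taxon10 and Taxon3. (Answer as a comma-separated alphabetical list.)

Taxon10, Taxon18, Taxon24, Taxon28, Taxon3, Taxon38, Taxon41, Taxon46, Taxon49, Taxon50, Taxon55, Taxon57, Taxon58, Taxon6, Taxon62, Taxon9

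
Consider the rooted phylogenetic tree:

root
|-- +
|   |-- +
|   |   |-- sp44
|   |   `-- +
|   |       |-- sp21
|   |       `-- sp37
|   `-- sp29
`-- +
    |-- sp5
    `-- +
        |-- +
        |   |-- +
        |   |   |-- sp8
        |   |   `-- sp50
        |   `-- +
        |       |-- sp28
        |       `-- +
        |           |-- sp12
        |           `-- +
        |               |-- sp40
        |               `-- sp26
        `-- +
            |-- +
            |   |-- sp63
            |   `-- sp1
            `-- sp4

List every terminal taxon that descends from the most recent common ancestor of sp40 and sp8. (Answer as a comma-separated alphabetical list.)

sp12, sp26, sp28, sp40, sp50, sp8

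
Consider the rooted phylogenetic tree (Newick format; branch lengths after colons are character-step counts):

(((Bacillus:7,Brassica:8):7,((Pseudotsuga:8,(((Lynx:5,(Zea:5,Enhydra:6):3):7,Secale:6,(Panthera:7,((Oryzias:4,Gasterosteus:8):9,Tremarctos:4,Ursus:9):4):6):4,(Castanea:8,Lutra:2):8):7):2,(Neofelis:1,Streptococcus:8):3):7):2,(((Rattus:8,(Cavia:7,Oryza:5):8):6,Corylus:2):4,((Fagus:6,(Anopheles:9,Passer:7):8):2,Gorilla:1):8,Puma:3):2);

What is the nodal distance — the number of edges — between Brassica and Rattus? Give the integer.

7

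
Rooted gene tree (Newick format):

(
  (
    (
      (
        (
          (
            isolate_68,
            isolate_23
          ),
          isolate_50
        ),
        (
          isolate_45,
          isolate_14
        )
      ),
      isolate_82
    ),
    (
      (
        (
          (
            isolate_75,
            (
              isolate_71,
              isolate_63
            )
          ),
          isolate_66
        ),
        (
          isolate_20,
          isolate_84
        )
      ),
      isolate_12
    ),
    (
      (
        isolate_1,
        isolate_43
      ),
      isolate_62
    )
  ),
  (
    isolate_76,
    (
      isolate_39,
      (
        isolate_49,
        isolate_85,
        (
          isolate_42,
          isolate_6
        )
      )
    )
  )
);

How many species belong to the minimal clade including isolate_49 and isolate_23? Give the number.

The MRCA of isolate_49 and isolate_23 is the root, so the clade is the entire tree.
That clade contains 22 terminal taxa: isolate_1, isolate_12, isolate_14, isolate_20, isolate_23, isolate_39, isolate_42, isolate_43, isolate_45, isolate_49, isolate_50, isolate_6, isolate_62, isolate_63, isolate_66, isolate_68, isolate_71, isolate_75, isolate_76, isolate_82, isolate_84, isolate_85.

22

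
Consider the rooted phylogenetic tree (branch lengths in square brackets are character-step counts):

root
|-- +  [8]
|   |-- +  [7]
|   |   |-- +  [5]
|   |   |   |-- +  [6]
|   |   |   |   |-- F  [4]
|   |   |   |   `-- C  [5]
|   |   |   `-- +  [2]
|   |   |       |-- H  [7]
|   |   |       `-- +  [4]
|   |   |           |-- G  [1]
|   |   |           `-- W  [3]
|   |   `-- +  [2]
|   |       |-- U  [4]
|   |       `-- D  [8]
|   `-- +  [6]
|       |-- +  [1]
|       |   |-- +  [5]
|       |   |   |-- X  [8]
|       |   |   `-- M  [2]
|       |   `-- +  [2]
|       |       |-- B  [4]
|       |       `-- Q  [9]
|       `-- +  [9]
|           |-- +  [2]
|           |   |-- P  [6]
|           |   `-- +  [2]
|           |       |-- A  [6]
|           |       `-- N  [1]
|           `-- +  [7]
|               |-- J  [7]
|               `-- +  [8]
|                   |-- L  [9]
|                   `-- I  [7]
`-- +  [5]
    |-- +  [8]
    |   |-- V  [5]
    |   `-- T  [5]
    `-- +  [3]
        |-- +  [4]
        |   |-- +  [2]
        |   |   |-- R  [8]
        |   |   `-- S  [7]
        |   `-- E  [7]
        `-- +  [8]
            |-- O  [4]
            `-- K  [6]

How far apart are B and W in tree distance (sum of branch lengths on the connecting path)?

34

The path runs B → … → MRCA → … → W; the MRCA is the node subtending ((((F,C),(H,(G,W))),(U,D)),(((X,M),(B,Q)),((P,(A,N)),(J,(L,I))))).
Branch lengths along that path: 4 + 2 + 1 + 6 + 7 + 5 + 2 + 4 + 3 = 34.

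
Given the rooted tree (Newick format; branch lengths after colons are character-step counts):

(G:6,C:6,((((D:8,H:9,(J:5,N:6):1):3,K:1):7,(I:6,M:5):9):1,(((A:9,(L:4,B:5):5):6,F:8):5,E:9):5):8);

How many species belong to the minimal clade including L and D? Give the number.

12

The MRCA of L and D is the node subtending ((((D,H,(J,N)),K),(I,M)),(((A,(L,B)),F),E)).
That clade contains 12 terminal taxa: A, B, D, E, F, H, I, J, K, L, M, N.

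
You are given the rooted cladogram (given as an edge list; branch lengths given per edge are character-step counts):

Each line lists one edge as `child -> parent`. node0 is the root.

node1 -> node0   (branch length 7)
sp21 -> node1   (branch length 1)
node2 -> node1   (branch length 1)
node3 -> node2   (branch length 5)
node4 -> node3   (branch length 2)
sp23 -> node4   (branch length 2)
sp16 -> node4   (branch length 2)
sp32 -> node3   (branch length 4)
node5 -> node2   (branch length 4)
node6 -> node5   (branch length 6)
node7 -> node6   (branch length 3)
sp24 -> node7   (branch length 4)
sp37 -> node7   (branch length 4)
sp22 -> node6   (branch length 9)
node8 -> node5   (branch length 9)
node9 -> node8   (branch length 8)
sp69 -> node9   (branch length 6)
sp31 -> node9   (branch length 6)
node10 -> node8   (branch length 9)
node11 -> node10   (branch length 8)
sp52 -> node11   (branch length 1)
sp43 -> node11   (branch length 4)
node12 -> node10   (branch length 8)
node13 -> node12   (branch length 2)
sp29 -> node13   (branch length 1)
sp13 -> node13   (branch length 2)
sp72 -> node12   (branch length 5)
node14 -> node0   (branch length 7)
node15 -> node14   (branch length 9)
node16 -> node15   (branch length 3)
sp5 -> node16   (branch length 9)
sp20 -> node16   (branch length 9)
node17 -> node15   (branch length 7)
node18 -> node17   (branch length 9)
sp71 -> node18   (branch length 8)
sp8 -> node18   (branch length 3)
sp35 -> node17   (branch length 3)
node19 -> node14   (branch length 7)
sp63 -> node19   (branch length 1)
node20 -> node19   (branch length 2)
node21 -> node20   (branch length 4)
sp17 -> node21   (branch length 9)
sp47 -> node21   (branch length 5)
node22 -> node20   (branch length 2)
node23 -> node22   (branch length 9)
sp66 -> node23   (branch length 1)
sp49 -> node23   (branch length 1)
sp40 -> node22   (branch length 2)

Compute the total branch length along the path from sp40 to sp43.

62

The path runs sp40 → … → MRCA → … → sp43; the MRCA is the root of the tree.
Branch lengths along that path: 2 + 2 + 2 + 7 + 7 + 7 + 1 + 4 + 9 + 9 + 8 + 4 = 62.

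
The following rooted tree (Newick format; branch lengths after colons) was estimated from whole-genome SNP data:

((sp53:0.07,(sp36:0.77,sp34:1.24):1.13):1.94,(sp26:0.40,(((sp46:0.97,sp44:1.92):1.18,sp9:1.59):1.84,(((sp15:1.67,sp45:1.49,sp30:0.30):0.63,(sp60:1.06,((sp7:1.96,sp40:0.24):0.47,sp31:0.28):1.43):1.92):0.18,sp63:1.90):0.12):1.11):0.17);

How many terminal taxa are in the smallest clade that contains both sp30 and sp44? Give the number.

11

The MRCA of sp30 and sp44 is the node subtending (((sp46,sp44),sp9),(((sp15,sp45,sp30),(sp60,((sp7,sp40),sp31))),sp63)).
That clade contains 11 terminal taxa: sp15, sp30, sp31, sp40, sp44, sp45, sp46, sp60, sp63, sp7, sp9.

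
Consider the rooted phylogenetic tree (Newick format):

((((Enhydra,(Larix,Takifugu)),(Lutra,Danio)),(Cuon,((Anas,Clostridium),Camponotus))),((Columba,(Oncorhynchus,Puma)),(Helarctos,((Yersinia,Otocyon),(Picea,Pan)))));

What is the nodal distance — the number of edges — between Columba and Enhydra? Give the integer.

7

The MRCA of Columba and Enhydra is the root of the tree.
From Columba up to that node: 3 branches. From Enhydra up to the same node: 4 branches. Total: 3 + 4 = 7.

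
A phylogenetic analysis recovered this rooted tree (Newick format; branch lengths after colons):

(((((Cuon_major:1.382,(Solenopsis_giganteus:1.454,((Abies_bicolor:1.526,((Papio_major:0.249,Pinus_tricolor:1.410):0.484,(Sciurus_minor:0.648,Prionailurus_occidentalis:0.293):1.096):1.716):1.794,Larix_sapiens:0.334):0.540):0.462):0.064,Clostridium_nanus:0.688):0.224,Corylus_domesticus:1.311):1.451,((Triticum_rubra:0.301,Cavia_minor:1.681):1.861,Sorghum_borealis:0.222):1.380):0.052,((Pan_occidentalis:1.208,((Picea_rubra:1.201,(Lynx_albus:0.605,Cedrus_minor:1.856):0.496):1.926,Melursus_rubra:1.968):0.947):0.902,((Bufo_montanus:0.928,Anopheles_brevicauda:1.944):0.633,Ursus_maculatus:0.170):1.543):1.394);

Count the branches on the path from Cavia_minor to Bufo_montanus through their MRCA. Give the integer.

8

The MRCA of Cavia_minor and Bufo_montanus is the root of the tree.
From Cavia_minor up to that node: 4 branches. From Bufo_montanus up to the same node: 4 branches. Total: 4 + 4 = 8.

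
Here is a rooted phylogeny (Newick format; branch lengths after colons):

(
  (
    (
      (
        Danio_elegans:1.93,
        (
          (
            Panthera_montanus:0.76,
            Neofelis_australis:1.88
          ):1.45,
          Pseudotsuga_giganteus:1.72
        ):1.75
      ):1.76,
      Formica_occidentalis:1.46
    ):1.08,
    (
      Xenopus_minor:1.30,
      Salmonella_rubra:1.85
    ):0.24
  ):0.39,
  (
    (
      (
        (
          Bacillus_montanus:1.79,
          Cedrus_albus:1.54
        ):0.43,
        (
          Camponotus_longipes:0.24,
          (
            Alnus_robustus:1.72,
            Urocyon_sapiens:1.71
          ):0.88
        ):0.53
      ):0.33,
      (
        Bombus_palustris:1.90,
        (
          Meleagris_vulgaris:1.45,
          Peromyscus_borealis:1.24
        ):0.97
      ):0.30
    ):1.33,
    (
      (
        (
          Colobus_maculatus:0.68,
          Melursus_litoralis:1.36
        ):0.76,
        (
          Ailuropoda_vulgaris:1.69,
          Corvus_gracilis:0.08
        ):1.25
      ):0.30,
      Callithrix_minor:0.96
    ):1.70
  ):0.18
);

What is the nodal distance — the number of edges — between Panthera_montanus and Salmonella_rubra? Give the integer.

7

The MRCA of Panthera_montanus and Salmonella_rubra is the node subtending (((Danio_elegans,((Panthera_montanus,Neofelis_australis),Pseudotsuga_giganteus)),Formica_occidentalis),(Xenopus_minor,Salmonella_rubra)).
From Panthera_montanus up to that node: 5 branches. From Salmonella_rubra up to the same node: 2 branches. Total: 5 + 2 = 7.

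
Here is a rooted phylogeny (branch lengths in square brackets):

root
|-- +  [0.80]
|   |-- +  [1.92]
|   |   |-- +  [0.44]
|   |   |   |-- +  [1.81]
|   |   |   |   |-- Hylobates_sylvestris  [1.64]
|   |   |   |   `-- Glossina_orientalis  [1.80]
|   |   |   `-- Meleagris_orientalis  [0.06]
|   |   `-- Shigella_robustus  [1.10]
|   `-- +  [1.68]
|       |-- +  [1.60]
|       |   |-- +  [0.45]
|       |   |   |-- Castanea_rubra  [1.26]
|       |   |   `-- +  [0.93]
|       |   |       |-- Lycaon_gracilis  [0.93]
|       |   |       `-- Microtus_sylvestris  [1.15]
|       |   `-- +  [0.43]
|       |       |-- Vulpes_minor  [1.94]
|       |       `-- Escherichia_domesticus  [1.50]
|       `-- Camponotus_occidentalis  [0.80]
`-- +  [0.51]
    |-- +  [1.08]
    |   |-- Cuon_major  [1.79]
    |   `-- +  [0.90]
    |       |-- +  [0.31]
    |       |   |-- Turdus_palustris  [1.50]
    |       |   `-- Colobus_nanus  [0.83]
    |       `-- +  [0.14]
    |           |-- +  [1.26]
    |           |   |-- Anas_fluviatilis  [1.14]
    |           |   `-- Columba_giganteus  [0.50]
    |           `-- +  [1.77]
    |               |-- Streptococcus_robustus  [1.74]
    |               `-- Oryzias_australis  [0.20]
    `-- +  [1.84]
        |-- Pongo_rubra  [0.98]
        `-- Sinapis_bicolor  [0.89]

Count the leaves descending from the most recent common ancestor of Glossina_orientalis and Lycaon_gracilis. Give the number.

The MRCA of Glossina_orientalis and Lycaon_gracilis is the node subtending ((((Hylobates_sylvestris,Glossina_orientalis),Meleagris_orientalis),Shigella_robustus),(((Castanea_rubra,(Lycaon_gracilis,Microtus_sylvestris)),(Vulpes_minor,Escherichia_domesticus)),Camponotus_occidentalis)).
That clade contains 10 terminal taxa: Camponotus_occidentalis, Castanea_rubra, Escherichia_domesticus, Glossina_orientalis, Hylobates_sylvestris, Lycaon_gracilis, Meleagris_orientalis, Microtus_sylvestris, Shigella_robustus, Vulpes_minor.

10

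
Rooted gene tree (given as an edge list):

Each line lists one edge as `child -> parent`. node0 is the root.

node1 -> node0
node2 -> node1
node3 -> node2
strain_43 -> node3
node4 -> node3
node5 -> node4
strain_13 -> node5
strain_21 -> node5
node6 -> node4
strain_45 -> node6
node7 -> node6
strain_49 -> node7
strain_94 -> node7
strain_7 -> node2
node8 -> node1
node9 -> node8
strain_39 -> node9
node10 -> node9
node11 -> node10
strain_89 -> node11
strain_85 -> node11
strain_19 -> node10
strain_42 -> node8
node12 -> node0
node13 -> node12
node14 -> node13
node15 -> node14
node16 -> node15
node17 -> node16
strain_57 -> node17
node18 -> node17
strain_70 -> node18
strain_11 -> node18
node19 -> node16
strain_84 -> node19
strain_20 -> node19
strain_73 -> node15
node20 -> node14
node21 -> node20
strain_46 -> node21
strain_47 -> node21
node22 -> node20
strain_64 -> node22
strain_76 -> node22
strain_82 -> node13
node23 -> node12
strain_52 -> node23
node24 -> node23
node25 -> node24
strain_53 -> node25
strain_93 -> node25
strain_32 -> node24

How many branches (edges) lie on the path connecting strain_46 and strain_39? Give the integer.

10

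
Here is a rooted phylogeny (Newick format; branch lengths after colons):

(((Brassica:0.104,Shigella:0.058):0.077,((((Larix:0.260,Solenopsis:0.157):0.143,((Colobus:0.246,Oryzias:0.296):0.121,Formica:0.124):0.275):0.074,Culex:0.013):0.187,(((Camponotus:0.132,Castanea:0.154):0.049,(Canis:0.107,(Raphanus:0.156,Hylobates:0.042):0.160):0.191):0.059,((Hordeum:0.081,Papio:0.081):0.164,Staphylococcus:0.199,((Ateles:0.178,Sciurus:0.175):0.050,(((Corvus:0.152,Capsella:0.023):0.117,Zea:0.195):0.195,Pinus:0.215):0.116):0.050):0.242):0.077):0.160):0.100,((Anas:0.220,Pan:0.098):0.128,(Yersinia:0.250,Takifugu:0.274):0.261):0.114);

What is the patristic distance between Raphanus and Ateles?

The path runs Raphanus → … → MRCA → … → Ateles; the MRCA is the node subtending (((Camponotus,Castanea),(Canis,(Raphanus,Hylobates))),((Hordeum,Papio),Staphylococcus,((Ateles,Sciurus),(((Corvus,Capsella),Zea),Pinus)))).
Branch lengths along that path: 0.156 + 0.160 + 0.191 + 0.059 + 0.242 + 0.050 + 0.050 + 0.178 = 1.086.

1.086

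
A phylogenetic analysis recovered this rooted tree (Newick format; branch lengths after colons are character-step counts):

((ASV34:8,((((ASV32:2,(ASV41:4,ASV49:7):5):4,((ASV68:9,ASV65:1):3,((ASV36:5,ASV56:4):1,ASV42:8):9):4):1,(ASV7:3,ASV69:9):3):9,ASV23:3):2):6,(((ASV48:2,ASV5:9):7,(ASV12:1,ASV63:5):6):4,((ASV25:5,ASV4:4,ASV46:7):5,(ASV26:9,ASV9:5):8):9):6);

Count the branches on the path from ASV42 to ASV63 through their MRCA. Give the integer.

11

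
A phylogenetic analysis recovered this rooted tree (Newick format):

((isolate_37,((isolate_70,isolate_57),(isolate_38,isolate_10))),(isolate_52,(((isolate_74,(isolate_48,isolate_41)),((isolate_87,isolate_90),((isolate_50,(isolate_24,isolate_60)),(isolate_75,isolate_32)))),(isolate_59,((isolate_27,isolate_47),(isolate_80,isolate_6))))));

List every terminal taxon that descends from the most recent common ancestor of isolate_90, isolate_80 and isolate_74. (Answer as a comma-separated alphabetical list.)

Tracing isolate_90: it sits inside (isolate_87,isolate_90).
Tracing isolate_80: it sits inside (isolate_80,isolate_6).
Tracing isolate_74: it sits inside (isolate_74,(isolate_48,isolate_41)).
The smallest clade enclosing all 3 is (((isolate_74,(isolate_48,isolate_41)),((isolate_87,isolate_90),((isolate_50,(isolate_24,isolate_60)),(isolate_75,isolate_32)))),(isolate_59,((isolate_27,isolate_47),(isolate_80,isolate_6)))); the answer is its 15 terminal taxa in alphabetical order.

isolate_24, isolate_27, isolate_32, isolate_41, isolate_47, isolate_48, isolate_50, isolate_59, isolate_6, isolate_60, isolate_74, isolate_75, isolate_80, isolate_87, isolate_90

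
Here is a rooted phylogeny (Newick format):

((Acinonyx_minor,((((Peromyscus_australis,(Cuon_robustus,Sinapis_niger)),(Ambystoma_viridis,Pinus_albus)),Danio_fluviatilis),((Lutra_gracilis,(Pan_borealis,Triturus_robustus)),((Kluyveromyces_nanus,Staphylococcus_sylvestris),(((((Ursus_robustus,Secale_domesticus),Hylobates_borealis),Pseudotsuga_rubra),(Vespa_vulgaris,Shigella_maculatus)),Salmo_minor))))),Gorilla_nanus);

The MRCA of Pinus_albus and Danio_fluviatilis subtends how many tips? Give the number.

6

The MRCA of Pinus_albus and Danio_fluviatilis is the node subtending (((Peromyscus_australis,(Cuon_robustus,Sinapis_niger)),(Ambystoma_viridis,Pinus_albus)),Danio_fluviatilis).
That clade contains 6 terminal taxa: Ambystoma_viridis, Cuon_robustus, Danio_fluviatilis, Peromyscus_australis, Pinus_albus, Sinapis_niger.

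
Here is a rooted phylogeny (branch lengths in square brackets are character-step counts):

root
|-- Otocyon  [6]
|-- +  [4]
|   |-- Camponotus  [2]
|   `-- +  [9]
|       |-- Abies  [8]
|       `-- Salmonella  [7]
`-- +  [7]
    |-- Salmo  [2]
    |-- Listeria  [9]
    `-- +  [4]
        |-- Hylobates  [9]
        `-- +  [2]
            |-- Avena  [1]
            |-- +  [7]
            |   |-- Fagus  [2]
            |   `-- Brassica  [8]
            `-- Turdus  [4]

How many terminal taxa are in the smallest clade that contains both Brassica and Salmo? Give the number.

The MRCA of Brassica and Salmo is the node subtending (Salmo,Listeria,(Hylobates,(Avena,(Fagus,Brassica),Turdus))).
That clade contains 7 terminal taxa: Avena, Brassica, Fagus, Hylobates, Listeria, Salmo, Turdus.

7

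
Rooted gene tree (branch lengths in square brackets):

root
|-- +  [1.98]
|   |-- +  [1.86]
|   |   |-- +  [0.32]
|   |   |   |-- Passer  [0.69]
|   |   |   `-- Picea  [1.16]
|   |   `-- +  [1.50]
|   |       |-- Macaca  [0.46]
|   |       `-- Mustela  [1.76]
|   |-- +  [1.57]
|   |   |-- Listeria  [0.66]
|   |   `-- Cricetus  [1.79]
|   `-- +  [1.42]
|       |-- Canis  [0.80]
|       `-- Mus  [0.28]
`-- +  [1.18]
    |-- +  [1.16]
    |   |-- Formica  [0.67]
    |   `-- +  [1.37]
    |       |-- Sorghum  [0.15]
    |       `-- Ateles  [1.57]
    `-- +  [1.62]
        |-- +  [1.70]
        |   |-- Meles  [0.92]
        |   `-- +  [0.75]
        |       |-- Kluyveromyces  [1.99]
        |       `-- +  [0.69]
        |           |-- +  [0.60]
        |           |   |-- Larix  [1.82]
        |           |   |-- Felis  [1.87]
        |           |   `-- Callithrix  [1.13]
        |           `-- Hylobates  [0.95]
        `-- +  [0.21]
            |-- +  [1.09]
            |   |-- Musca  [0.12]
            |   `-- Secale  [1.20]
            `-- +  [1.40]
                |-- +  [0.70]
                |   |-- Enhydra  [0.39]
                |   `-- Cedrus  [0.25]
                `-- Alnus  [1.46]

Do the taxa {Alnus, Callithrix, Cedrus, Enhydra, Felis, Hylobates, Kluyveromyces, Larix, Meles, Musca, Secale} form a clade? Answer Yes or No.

Yes

The most recent common ancestor of these taxa subtends ((Meles,(Kluyveromyces,((Larix,Felis,Callithrix),Hylobates))),((Musca,Secale),((Enhydra,Cedrus),Alnus))).
That clade has exactly 11 tips — every listed taxon and nothing else — so the group is monophyletic.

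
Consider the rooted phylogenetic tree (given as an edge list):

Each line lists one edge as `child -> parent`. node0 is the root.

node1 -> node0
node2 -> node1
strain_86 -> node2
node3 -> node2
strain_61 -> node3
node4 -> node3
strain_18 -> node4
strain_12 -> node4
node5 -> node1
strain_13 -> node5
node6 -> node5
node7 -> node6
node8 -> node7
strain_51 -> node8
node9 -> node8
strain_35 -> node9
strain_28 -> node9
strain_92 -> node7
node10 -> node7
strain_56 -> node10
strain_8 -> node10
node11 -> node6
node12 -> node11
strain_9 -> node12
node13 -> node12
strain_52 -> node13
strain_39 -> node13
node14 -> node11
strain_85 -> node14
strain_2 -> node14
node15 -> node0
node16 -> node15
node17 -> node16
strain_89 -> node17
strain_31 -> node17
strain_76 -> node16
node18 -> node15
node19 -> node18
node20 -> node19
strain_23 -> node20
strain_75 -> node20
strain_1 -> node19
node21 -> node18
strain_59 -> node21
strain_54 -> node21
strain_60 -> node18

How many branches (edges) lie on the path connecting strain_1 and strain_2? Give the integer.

10

The MRCA of strain_1 and strain_2 is the root of the tree.
From strain_1 up to that node: 4 branches. From strain_2 up to the same node: 6 branches. Total: 4 + 6 = 10.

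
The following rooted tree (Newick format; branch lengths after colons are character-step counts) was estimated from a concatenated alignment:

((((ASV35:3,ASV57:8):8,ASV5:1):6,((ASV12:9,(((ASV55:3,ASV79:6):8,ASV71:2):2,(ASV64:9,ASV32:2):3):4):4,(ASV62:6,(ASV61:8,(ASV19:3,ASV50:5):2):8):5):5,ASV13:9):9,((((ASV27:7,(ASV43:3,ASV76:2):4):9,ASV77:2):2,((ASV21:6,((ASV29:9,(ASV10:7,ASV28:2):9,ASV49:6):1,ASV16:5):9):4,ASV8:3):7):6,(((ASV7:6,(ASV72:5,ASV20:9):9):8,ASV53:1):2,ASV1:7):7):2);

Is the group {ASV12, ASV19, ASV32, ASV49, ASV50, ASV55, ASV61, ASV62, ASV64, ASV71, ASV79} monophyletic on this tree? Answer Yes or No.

No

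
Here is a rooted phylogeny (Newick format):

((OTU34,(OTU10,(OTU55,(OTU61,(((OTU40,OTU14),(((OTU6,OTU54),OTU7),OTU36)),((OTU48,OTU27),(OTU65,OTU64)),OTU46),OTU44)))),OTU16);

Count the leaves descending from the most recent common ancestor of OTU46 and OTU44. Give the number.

13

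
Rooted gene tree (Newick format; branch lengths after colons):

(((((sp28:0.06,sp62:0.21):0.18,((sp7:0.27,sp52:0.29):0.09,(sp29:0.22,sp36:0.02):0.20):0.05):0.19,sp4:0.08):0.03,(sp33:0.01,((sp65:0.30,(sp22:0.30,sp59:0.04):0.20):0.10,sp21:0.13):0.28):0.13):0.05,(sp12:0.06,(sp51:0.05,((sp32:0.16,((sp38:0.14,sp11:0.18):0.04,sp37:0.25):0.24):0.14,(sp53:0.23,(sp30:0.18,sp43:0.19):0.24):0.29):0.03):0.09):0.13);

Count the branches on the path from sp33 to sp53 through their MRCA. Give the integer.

The MRCA of sp33 and sp53 is the root of the tree.
From sp33 up to that node: 3 branches. From sp53 up to the same node: 5 branches. Total: 3 + 5 = 8.

8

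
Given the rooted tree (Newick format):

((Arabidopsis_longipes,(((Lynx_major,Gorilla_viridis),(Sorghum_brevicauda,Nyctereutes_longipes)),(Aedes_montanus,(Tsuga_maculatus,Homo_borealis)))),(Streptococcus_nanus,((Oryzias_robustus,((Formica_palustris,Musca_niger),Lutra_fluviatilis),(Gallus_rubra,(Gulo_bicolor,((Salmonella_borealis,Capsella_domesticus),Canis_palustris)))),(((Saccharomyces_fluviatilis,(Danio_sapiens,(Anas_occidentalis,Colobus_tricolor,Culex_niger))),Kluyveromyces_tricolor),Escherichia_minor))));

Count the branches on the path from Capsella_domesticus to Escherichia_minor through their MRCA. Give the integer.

8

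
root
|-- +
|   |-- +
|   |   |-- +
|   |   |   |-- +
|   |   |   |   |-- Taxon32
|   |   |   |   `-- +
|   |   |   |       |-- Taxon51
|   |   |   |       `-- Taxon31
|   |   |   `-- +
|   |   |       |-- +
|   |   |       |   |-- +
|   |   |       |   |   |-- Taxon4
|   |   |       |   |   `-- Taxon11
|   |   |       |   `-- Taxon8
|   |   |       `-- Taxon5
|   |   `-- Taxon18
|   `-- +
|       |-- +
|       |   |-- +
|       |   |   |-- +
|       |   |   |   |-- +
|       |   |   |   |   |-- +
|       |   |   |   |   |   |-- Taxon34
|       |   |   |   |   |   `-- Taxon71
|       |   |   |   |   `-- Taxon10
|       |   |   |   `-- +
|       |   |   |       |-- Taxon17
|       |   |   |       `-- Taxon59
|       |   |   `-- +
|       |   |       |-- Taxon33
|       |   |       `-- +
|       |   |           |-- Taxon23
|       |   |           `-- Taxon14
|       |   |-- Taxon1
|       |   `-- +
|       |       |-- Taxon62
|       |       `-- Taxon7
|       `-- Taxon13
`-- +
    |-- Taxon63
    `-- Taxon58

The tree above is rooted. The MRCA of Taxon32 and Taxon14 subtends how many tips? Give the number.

The MRCA of Taxon32 and Taxon14 is the node subtending ((((Taxon32,(Taxon51,Taxon31)),(((Taxon4,Taxon11),Taxon8),Taxon5)),Taxon18),((((((Taxon34,Taxon71),Taxon10),(Taxon17,Taxon59)),(Taxon33,(Taxon23,Taxon14))),Taxon1,(Taxon62,Taxon7)),Taxon13)).
That clade contains 20 terminal taxa: Taxon1, Taxon10, Taxon11, Taxon13, Taxon14, Taxon17, Taxon18, Taxon23, Taxon31, Taxon32, Taxon33, Taxon34, Taxon4, Taxon5, Taxon51, Taxon59, Taxon62, Taxon7, Taxon71, Taxon8.

20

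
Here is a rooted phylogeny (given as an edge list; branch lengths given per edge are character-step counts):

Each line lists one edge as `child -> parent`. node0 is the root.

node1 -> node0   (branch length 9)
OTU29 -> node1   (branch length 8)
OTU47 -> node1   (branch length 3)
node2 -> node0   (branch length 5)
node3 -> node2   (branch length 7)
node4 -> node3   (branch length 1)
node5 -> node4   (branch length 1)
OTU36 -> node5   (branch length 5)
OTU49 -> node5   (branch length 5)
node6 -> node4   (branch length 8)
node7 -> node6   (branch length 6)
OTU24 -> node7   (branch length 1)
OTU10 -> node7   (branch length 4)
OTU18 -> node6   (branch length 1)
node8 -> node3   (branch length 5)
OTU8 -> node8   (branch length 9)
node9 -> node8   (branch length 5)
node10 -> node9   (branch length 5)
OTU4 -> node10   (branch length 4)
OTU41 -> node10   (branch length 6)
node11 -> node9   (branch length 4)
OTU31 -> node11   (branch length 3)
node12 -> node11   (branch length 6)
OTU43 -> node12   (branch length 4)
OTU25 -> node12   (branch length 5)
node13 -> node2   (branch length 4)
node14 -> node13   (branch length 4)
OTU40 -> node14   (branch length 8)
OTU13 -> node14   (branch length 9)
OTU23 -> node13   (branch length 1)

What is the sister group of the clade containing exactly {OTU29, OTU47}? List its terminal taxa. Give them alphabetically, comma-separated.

OTU10, OTU13, OTU18, OTU23, OTU24, OTU25, OTU31, OTU36, OTU4, OTU40, OTU41, OTU43, OTU49, OTU8

The clade containing exactly {OTU29, OTU47} attaches directly to the root of the tree.
The other lineage descending from that same node — the sister group — is ((((OTU36,OTU49),((OTU24,OTU10),OTU18)),(OTU8,((OTU4,OTU41),(OTU31,(OTU43,OTU25))))),((OTU40,OTU13),OTU23)); its 14 tips in alphabetical order are the answer.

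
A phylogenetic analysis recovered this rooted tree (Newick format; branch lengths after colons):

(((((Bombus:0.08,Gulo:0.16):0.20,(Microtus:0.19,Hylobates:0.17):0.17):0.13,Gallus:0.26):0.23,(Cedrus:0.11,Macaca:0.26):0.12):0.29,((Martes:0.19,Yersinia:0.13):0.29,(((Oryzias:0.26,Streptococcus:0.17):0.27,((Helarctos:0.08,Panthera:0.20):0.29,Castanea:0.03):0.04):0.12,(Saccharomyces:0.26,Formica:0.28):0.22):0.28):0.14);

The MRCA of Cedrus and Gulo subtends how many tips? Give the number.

7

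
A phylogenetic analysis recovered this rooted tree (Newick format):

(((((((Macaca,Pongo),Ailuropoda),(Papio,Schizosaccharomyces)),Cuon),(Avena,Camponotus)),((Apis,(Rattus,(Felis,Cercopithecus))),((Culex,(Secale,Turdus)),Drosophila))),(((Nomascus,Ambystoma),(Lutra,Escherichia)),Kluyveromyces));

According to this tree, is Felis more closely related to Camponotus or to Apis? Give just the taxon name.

Apis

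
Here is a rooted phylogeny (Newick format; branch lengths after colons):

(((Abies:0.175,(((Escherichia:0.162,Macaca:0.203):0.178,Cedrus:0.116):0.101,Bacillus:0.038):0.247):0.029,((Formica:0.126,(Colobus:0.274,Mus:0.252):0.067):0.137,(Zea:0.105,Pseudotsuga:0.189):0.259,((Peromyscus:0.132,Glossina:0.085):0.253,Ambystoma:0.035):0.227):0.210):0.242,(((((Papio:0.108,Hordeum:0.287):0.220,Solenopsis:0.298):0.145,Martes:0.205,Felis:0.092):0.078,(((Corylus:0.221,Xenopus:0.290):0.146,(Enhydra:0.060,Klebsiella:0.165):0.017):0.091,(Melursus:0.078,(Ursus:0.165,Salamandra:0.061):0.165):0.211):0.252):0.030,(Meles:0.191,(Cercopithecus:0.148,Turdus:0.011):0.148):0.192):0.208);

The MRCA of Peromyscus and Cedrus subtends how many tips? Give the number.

The MRCA of Peromyscus and Cedrus is the node subtending ((Abies,(((Escherichia,Macaca),Cedrus),Bacillus)),((Formica,(Colobus,Mus)),(Zea,Pseudotsuga),((Peromyscus,Glossina),Ambystoma))).
That clade contains 13 terminal taxa: Abies, Ambystoma, Bacillus, Cedrus, Colobus, Escherichia, Formica, Glossina, Macaca, Mus, Peromyscus, Pseudotsuga, Zea.

13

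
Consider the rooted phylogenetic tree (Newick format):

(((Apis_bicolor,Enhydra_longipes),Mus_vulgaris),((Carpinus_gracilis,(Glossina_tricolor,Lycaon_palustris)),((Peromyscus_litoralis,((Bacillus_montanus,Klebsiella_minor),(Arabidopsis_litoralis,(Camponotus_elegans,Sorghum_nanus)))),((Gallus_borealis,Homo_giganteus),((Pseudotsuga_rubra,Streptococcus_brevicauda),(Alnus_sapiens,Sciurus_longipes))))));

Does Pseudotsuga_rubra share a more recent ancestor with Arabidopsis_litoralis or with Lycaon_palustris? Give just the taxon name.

Arabidopsis_litoralis

The MRCA of Pseudotsuga_rubra and Arabidopsis_litoralis subtends ((Peromyscus_litoralis,((Bacillus_montanus,Klebsiella_minor),(Arabidopsis_litoralis,(Camponotus_elegans,Sorghum_nanus)))),((Gallus_borealis,Homo_giganteus),((Pseudotsuga_rubra,Streptococcus_brevicauda),(Alnus_sapiens,Sciurus_longipes)))) (12 taxa).
The MRCA of Pseudotsuga_rubra and Lycaon_palustris subtends ((Carpinus_gracilis,(Glossina_tricolor,Lycaon_palustris)),((Peromyscus_litoralis,((Bacillus_montanus,Klebsiella_minor),(Arabidopsis_litoralis,(Camponotus_elegans,Sorghum_nanus)))),((Gallus_borealis,Homo_giganteus),((Pseudotsuga_rubra,Streptococcus_brevicauda),(Alnus_sapiens,Sciurus_longipes))))) (15 taxa).
The first is nested inside the second, so Pseudotsuga_rubra shares a more recent common ancestor with Arabidopsis_litoralis.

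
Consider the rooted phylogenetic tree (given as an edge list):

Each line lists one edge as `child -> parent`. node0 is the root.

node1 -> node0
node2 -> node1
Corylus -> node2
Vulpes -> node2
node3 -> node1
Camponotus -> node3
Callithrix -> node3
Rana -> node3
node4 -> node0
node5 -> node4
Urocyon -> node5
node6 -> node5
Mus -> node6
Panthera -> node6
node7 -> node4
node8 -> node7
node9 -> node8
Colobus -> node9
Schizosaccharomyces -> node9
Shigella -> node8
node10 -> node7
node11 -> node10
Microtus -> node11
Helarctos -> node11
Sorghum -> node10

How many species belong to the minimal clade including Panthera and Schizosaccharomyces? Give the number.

9

The MRCA of Panthera and Schizosaccharomyces is the node subtending ((Urocyon,(Mus,Panthera)),(((Colobus,Schizosaccharomyces),Shigella),((Microtus,Helarctos),Sorghum))).
That clade contains 9 terminal taxa: Colobus, Helarctos, Microtus, Mus, Panthera, Schizosaccharomyces, Shigella, Sorghum, Urocyon.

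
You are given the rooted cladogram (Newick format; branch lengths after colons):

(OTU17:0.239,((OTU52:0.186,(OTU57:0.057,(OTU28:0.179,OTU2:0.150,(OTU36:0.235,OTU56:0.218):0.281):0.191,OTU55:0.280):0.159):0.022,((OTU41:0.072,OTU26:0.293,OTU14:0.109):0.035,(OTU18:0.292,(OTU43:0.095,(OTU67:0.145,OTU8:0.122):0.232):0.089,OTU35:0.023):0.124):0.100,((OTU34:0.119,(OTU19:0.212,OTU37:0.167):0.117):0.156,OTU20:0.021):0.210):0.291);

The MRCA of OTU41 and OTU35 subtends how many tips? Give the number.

The MRCA of OTU41 and OTU35 is the node subtending ((OTU41,OTU26,OTU14),(OTU18,(OTU43,(OTU67,OTU8)),OTU35)).
That clade contains 8 terminal taxa: OTU14, OTU18, OTU26, OTU35, OTU41, OTU43, OTU67, OTU8.

8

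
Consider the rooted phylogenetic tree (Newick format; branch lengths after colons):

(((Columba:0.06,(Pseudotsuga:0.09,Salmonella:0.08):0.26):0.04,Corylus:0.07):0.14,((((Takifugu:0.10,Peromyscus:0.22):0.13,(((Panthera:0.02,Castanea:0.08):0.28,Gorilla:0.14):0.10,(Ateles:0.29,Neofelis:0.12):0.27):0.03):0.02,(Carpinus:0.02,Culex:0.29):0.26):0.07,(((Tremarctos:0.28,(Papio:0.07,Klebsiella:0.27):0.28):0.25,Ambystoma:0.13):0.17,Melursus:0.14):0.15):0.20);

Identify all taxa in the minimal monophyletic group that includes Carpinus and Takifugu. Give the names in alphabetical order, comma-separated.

Tracing Carpinus: it sits inside (Carpinus,Culex).
Tracing Takifugu: it sits inside (Takifugu,Peromyscus).
The smallest clade enclosing both is (((Takifugu,Peromyscus),(((Panthera,Castanea),Gorilla),(Ateles,Neofelis))),(Carpinus,Culex)); the answer is its 9 terminal taxa in alphabetical order.

Ateles, Carpinus, Castanea, Culex, Gorilla, Neofelis, Panthera, Peromyscus, Takifugu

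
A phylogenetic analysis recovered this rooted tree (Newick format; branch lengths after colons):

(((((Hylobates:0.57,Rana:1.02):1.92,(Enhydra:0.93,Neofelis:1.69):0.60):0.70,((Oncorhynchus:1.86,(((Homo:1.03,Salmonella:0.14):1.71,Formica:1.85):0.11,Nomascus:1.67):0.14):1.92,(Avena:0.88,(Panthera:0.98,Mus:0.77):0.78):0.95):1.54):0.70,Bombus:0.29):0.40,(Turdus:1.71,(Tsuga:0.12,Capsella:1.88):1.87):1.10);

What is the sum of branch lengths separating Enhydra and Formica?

7.79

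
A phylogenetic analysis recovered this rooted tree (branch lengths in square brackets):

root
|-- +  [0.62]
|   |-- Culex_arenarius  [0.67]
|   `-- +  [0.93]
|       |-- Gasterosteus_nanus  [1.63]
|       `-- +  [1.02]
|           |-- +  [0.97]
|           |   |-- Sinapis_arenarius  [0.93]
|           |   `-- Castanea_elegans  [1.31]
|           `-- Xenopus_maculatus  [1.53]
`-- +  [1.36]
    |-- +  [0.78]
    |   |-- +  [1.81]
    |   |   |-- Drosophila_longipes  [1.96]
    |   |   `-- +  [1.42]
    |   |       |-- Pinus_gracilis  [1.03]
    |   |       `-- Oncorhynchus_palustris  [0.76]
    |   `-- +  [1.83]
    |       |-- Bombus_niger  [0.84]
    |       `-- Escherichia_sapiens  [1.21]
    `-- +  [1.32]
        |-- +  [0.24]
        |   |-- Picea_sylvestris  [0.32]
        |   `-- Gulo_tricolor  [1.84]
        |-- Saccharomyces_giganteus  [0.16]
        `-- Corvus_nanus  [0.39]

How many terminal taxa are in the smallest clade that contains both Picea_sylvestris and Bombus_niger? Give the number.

The MRCA of Picea_sylvestris and Bombus_niger is the node subtending (((Drosophila_longipes,(Pinus_gracilis,Oncorhynchus_palustris)),(Bombus_niger,Escherichia_sapiens)),((Picea_sylvestris,Gulo_tricolor),Saccharomyces_giganteus,Corvus_nanus)).
That clade contains 9 terminal taxa: Bombus_niger, Corvus_nanus, Drosophila_longipes, Escherichia_sapiens, Gulo_tricolor, Oncorhynchus_palustris, Picea_sylvestris, Pinus_gracilis, Saccharomyces_giganteus.

9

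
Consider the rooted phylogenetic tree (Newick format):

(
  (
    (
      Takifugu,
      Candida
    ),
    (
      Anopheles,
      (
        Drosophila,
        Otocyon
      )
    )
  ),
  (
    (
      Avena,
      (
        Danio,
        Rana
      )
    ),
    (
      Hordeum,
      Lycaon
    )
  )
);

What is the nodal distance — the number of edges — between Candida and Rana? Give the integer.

7

The MRCA of Candida and Rana is the root of the tree.
From Candida up to that node: 3 branches. From Rana up to the same node: 4 branches. Total: 3 + 4 = 7.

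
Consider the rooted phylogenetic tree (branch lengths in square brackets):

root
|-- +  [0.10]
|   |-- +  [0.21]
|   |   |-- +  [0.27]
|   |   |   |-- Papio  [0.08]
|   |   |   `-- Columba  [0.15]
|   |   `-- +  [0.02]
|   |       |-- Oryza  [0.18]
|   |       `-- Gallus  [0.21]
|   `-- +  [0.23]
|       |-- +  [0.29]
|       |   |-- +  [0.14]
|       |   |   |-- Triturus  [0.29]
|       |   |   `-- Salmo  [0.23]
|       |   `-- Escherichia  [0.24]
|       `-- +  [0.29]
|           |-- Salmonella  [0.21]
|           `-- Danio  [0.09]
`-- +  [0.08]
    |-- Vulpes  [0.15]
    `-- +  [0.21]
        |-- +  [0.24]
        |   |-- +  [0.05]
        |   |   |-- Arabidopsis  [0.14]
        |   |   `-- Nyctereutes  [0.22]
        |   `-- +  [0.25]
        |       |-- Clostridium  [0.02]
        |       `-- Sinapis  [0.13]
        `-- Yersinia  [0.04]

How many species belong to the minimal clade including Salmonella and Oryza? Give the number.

9

The MRCA of Salmonella and Oryza is the node subtending (((Papio,Columba),(Oryza,Gallus)),(((Triturus,Salmo),Escherichia),(Salmonella,Danio))).
That clade contains 9 terminal taxa: Columba, Danio, Escherichia, Gallus, Oryza, Papio, Salmo, Salmonella, Triturus.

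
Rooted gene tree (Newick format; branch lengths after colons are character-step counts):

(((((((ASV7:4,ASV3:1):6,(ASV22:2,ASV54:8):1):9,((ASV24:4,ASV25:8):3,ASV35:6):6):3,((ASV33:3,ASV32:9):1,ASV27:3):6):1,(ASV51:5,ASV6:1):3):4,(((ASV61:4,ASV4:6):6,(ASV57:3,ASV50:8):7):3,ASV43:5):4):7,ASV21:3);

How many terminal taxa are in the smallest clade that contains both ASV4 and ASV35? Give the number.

The MRCA of ASV4 and ASV35 is the node subtending ((((((ASV7,ASV3),(ASV22,ASV54)),((ASV24,ASV25),ASV35)),((ASV33,ASV32),ASV27)),(ASV51,ASV6)),(((ASV61,ASV4),(ASV57,ASV50)),ASV43)).
That clade contains 17 terminal taxa: ASV22, ASV24, ASV25, ASV27, ASV3, ASV32, ASV33, ASV35, ASV4, ASV43, ASV50, ASV51, ASV54, ASV57, ASV6, ASV61, ASV7.

17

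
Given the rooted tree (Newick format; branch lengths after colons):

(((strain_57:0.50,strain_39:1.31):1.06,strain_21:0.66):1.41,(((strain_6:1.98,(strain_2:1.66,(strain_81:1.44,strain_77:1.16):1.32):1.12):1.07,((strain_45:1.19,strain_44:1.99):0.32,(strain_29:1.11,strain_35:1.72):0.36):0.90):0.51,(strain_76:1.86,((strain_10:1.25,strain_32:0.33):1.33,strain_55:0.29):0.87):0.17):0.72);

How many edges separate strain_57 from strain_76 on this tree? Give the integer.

6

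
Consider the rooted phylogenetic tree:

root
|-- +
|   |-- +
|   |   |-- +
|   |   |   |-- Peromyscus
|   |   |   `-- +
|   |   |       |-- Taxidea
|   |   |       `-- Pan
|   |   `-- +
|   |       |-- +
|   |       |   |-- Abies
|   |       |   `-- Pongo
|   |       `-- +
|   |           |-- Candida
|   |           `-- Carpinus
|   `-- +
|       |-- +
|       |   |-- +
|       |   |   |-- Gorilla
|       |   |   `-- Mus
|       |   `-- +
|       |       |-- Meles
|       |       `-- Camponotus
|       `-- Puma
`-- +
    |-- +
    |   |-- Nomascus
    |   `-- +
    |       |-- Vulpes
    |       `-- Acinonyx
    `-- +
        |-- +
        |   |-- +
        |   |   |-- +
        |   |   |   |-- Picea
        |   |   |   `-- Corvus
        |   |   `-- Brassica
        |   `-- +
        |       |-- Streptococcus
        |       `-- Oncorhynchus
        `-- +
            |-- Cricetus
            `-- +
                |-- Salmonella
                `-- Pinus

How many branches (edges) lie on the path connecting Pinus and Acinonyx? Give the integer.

7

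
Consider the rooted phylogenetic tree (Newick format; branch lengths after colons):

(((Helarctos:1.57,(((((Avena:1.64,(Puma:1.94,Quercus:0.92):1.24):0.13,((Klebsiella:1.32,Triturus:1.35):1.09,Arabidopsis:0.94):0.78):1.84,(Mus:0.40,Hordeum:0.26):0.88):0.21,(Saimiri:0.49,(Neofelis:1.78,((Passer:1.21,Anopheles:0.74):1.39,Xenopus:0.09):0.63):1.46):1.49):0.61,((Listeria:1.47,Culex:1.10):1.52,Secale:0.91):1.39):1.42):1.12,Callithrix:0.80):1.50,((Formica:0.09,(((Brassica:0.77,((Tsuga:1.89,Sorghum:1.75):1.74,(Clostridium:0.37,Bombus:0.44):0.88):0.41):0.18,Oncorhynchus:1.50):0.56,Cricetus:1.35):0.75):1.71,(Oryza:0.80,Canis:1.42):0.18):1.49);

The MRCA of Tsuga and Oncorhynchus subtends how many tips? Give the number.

The MRCA of Tsuga and Oncorhynchus is the node subtending ((Brassica,((Tsuga,Sorghum),(Clostridium,Bombus))),Oncorhynchus).
That clade contains 6 terminal taxa: Bombus, Brassica, Clostridium, Oncorhynchus, Sorghum, Tsuga.

6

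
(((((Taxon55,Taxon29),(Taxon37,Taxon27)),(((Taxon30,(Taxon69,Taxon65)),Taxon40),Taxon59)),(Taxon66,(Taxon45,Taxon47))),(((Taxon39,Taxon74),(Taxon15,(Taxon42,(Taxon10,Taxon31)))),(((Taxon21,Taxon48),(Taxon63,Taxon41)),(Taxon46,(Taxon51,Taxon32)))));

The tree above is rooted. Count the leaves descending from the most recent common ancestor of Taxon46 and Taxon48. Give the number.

7

The MRCA of Taxon46 and Taxon48 is the node subtending (((Taxon21,Taxon48),(Taxon63,Taxon41)),(Taxon46,(Taxon51,Taxon32))).
That clade contains 7 terminal taxa: Taxon21, Taxon32, Taxon41, Taxon46, Taxon48, Taxon51, Taxon63.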